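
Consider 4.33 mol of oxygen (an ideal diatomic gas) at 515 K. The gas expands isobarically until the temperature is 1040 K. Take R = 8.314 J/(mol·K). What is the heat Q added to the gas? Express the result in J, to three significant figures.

Isobaric: W = nRΔT = (4.33)(8.314)(525) = 18900 J.
ΔU = nCᵥΔT with Cᵥ = 5R/2: ΔU = (4.33)(20.79)(525) = 47250 J.
Q = ΔU + W = 47250 + 18900 = 66149 J.

Q ≈ 66100 J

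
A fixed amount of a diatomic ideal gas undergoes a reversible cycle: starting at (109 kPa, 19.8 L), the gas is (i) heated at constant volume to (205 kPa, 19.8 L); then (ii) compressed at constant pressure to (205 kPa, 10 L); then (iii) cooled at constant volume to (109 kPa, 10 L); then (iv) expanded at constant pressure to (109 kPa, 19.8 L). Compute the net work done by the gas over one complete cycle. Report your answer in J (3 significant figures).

Constant-volume legs do no work.
W(ii) = (205)(10 − 19.8) = -2009 J; W(iv) = (109)(19.8 − 10) = 1068 J.
W_net = -2009 + 1068 = -940.8 J (the counter-clockwise enclosed area).

W_net ≈ -941 J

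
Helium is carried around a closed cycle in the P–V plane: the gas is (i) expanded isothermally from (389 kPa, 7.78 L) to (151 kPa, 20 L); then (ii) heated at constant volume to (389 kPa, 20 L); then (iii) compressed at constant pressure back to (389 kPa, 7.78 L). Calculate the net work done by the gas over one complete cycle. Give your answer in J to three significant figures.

W_net ≈ -1900 J

Leg (i): W = PᵢVᵢ ln(V_f/Vᵢ) = (3026) ln(20/7.78) = 2857 J.
Leg (ii): W = 0.
Leg (iii): W = PΔV = (389)(7.78 − 20) = -4754 J.
W_net = 2857 − 4754 = -1896 J.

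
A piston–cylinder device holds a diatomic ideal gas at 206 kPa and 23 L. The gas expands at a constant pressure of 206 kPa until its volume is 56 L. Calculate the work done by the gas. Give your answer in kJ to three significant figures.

W ≈ 6.80 kJ

Isobaric: W = P ΔV.
W = (206 kPa)(56 − 23 L) = (206)(33) = 6798 J.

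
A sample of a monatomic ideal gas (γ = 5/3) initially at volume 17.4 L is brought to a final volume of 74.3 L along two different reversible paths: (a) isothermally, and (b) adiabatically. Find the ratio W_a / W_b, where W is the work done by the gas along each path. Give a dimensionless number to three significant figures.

Path (a) isothermal: W = P₁V₁ ln(V₂/V₁) → W_a/(P₁V₁) = 1.452.
Path (b) adiabatic: W = P₁V₁(1 − (V₁/V₂)^(γ−1))/(γ−1) → W_b/(P₁V₁) = 0.9301.
W_a / W_b = 1.452 / 0.9301 = 1.561.

W_a / W_b ≈ 1.56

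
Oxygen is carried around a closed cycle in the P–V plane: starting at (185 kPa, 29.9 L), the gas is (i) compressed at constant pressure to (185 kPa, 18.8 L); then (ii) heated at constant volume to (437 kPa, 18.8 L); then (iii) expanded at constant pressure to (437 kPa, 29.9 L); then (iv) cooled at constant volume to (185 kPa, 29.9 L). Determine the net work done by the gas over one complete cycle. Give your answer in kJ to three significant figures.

W_net ≈ 2.80 kJ

Constant-volume legs do no work.
W(i) = (185)(18.8 − 29.9) = -2053 J; W(iii) = (437)(29.9 − 18.8) = 4851 J.
W_net = -2053 + 4851 = 2797 J (the clockwise enclosed area).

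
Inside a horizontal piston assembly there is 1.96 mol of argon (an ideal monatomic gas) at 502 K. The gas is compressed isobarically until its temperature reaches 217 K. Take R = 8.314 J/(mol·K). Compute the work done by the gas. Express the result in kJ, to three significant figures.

Isobaric: W = P ΔV = nR ΔT.
W = (1.96)(8.314)(217 − 502) = -4644 J.

W ≈ -4.64 kJ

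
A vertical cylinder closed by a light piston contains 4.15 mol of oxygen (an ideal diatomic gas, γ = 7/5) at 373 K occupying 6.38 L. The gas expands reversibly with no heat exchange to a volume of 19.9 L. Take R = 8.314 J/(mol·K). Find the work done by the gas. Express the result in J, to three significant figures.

Adiabatic: TV^(γ−1) = const with γ = 7/5.
T₂ = T₁ (V₁/V₂)^(γ−1) = 373 × (6.38/19.9)^0.4 = 373 × 0.6344 = 236.6 K.
W_by = nCᵥ(T₁ − T₂) = (4.15)(20.79)(373 − 236.6) = 11762 J.

W ≈ 11800 J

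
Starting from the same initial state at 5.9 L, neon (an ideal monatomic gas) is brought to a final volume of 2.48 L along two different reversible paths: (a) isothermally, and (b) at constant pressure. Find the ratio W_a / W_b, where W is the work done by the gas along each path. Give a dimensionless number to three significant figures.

Path (a) isothermal: W = P₁V₁ ln(V₂/V₁) → W_a/(P₁V₁) = -0.8667.
Path (b) isobaric: W = P₁(V₂ − V₁) → W_b/(P₁V₁) = -0.5797.
W_a / W_b = -0.8667 / -0.5797 = 1.495.

W_a / W_b ≈ 1.50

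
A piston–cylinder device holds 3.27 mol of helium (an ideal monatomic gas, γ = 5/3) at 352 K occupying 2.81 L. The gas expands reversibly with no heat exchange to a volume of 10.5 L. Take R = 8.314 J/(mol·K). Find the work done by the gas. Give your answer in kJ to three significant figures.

W ≈ 8.39 kJ

Adiabatic: TV^(γ−1) = const with γ = 5/3.
T₂ = T₁ (V₁/V₂)^(γ−1) = 352 × (2.81/10.5)^0.667 = 352 × 0.4153 = 146.2 K.
W_by = nCᵥ(T₁ − T₂) = (3.27)(12.47)(352 − 146.2) = 8393 J.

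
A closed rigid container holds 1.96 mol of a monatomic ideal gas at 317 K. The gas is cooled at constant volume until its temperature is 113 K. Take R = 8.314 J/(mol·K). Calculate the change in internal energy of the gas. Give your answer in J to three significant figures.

ΔU ≈ -4990 J

Constant volume ⇒ W = 0, so Q = ΔU = nCᵥΔT with Cᵥ = 3R/2 = 12.47 J/(mol·K).
ΔU = (1.96)(12.47)(113 − 317) = -4986 J.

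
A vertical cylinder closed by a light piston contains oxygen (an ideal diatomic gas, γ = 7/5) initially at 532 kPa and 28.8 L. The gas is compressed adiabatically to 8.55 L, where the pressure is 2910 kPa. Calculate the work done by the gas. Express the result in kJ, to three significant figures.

Adiabatic: W = (P₁V₁ − P₂V₂)/(γ − 1) with γ = 7/5.
P₁V₁ = 15322 J, P₂V₂ = 24881 J.
W = (15322 − 24881) / 0.4 = -23897 J.

W ≈ -23.9 kJ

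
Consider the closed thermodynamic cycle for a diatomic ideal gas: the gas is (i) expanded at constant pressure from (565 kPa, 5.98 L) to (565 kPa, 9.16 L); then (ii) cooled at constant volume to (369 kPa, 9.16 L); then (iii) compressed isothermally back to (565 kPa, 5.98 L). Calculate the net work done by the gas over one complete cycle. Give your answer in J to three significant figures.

Leg (i): W = PΔV = (565)(9.16 − 5.98) = 1797 J.
Leg (ii): W = 0.
Leg (iii): W = PᵢVᵢ ln(V_f/Vᵢ) = (3380) ln(5.98/9.16) = -1441 J.
W_net = 1797 − 1441 = 355.4 J.

W_net ≈ 355 J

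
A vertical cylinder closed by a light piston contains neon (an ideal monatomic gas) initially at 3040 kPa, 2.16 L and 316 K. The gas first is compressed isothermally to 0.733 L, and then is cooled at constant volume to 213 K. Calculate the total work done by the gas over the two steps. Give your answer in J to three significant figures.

Step 1 (isothermal): W = P₁V₁ ln(V₂/V₁) = (6566) ln(0.733/2.16) = -7096 J.
Step 2 (isochoric): W = 0 (constant volume).
W_total = -7096 + 0 = -7096 J.

W_total ≈ -7100 J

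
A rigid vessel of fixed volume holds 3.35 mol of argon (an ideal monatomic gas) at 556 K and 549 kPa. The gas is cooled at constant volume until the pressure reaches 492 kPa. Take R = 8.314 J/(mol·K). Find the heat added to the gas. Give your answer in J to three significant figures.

Constant volume ⇒ W = 0, so Q = ΔU = nCᵥΔT with Cᵥ = 3R/2 = 12.47 J/(mol·K).
At constant V, T₂/T₁ = P₂/P₁ ⇒ ΔT = T₁(P₂/P₁ − 1) = 556·(492/549 − 1) = -57.73 K.
ΔU = (3.35)(12.47)(-57.73) = -2412 J.

Q ≈ -2410 J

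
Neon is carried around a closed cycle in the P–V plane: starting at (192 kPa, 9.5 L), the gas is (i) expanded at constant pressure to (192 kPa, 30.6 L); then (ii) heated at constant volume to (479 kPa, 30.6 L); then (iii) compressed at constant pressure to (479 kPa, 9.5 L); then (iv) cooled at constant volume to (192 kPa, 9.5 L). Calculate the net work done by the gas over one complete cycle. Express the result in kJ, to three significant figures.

Constant-volume legs do no work.
W(i) = (192)(30.6 − 9.5) = 4051 J; W(iii) = (479)(9.5 − 30.6) = -10107 J.
W_net = 4051 − 10107 = -6056 J (the counter-clockwise enclosed area).

W_net ≈ -6.06 kJ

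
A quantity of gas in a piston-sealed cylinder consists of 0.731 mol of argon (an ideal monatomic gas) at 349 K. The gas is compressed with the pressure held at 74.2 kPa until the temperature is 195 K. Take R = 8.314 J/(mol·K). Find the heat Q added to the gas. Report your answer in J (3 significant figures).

Q ≈ -2340 J

Isobaric: W = nRΔT = (0.731)(8.314)(-154) = -935.9 J.
ΔU = nCᵥΔT with Cᵥ = 3R/2: ΔU = (0.731)(12.47)(-154) = -1404 J.
Q = ΔU + W = -1404 − 935.9 = -2340 J.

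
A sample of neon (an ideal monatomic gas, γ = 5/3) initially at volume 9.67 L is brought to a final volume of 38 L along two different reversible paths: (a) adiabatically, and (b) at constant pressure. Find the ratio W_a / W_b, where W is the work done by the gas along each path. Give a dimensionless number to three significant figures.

Path (a) adiabatic: W = P₁V₁(1 − (V₁/V₂)^(γ−1))/(γ−1) → W_a/(P₁V₁) = 0.8976.
Path (b) isobaric: W = P₁(V₂ − V₁) → W_b/(P₁V₁) = 2.93.
W_a / W_b = 0.8976 / 2.93 = 0.3064.

W_a / W_b ≈ 0.306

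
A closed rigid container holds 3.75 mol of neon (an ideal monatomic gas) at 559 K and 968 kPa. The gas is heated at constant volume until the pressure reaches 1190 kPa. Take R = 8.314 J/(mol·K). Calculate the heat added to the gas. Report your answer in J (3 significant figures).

Constant volume ⇒ W = 0, so Q = ΔU = nCᵥΔT with Cᵥ = 3R/2 = 12.47 J/(mol·K).
At constant V, T₂/T₁ = P₂/P₁ ⇒ ΔT = T₁(P₂/P₁ − 1) = 559·(1190/968 − 1) = 128.2 K.
ΔU = (3.75)(12.47)(128.2) = 5995 J.

Q ≈ 6000 J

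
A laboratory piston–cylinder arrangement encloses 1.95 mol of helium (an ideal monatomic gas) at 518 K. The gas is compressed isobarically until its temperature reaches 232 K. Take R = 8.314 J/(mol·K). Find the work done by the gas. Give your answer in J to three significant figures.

W ≈ -4640 J

Isobaric: W = P ΔV = nR ΔT.
W = (1.95)(8.314)(232 − 518) = -4637 J.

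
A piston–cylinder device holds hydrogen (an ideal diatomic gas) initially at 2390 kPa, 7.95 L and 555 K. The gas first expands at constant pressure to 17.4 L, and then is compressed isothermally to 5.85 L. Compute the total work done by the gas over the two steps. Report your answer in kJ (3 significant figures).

Step 1 (isobaric): W = PΔV = (2390 kPa)(17.4 − 7.95 L) = 22586 J.
After step 1: P = 2390 kPa, V = 17.4 L, T = 1215 K.
Step 2 (isothermal): W = P₁V₁ ln(V₂/V₁) = (41586) ln(5.85/17.4) = -45330 J.
W_total = 22586 − 45330 = -22744 J.

W_total ≈ -22.7 kJ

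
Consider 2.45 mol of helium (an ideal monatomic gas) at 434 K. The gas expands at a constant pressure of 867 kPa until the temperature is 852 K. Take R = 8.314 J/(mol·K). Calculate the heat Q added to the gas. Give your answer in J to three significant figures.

Q ≈ 21300 J

Isobaric: W = nRΔT = (2.45)(8.314)(418) = 8514 J.
ΔU = nCᵥΔT with Cᵥ = 3R/2: ΔU = (2.45)(12.47)(418) = 12772 J.
Q = ΔU + W = 12772 + 8514 = 21286 J.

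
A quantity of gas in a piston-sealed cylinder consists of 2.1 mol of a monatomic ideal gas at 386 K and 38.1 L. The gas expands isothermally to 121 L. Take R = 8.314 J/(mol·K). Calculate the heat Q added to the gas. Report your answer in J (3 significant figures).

Q ≈ 7790 J

Isothermal ⇒ ΔU = 0, so Q = W = nRT ln(V₂/V₁).
Q = (2.1)(8.314)(386) ln(121/38.1) = 6739 × 1.156 = 7788 J.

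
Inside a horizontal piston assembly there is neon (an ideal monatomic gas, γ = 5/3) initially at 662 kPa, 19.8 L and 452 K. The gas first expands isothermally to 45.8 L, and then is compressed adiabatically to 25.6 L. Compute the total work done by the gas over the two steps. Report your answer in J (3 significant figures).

W_total ≈ 1680 J

Step 1 (isothermal): W = P₁V₁ ln(V₂/V₁) = (13108) ln(45.8/19.8) = 10992 J.
After step 1: P = 286.2 kPa, V = 45.8 L, T = 452 K.
Step 2 (adiabatic): W = (P₁V₁ − P₂V₂)/(γ−1) = (13108 − 19317)/0.667 = -9314 J.
W_total = 10992 − 9314 = 1678 J.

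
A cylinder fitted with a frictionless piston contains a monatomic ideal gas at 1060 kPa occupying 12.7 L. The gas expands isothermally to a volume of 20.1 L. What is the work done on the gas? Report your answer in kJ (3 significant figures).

Isothermal: W = nRT ln(V₂/V₁) = P₁V₁ ln(V₂/V₁).
P₁V₁ = (1060 kPa)(12.7 L) = 13462 J.
W = 13462 × ln(20.1/12.7) = 13462 × 0.4591
W_by_gas = 6181 J; work on gas = −W_by = -6181 J.

W ≈ -6.18 kJ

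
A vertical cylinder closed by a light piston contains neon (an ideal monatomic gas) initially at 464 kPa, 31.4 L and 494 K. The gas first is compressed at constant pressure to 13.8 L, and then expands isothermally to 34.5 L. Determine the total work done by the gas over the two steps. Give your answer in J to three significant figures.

Step 1 (isobaric): W = PΔV = (464 kPa)(13.8 − 31.4 L) = -8166 J.
After step 1: P = 464 kPa, V = 13.8 L, T = 217.1 K.
Step 2 (isothermal): W = P₁V₁ ln(V₂/V₁) = (6403) ln(34.5/13.8) = 5867 J.
W_total = -8166 + 5867 = -2299 J.

W_total ≈ -2300 J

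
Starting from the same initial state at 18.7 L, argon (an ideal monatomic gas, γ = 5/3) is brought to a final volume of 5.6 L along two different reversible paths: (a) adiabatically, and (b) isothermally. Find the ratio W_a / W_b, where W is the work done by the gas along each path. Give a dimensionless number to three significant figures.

W_a / W_b ≈ 1.54

Path (a) adiabatic: W = P₁V₁(1 − (V₁/V₂)^(γ−1))/(γ−1) → W_a/(P₁V₁) = -1.851.
Path (b) isothermal: W = P₁V₁ ln(V₂/V₁) → W_b/(P₁V₁) = -1.206.
W_a / W_b = -1.851 / -1.206 = 1.535.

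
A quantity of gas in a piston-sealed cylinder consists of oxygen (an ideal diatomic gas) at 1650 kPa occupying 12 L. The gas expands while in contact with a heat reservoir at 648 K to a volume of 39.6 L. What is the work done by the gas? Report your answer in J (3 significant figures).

Isothermal: W = nRT ln(V₂/V₁) = P₁V₁ ln(V₂/V₁).
P₁V₁ = (1650 kPa)(12 L) = 19800 J.
W = 19800 × ln(39.6/12) = 19800 × 1.194
W_by_gas = 23640 J.

W ≈ 23600 J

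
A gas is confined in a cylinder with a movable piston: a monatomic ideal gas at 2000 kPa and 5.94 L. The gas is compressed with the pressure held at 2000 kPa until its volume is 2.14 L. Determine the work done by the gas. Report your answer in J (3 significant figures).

W ≈ -7600 J

Isobaric: W = P ΔV.
W = (2000 kPa)(2.14 − 5.94 L) = (2000)(-3.8) = -7600 J.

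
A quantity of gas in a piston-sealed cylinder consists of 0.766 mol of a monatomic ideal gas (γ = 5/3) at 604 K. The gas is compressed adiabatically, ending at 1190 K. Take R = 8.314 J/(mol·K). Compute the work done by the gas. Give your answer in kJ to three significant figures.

Adiabatic ⇒ Q = 0, so W_by = −ΔU = nCᵥ(T₁ − T₂).
Cᵥ = 3R/2 = 12.47 J/(mol·K).
W = (0.766)(12.47)(604 − 1190) = -5598 J.

W ≈ -5.60 kJ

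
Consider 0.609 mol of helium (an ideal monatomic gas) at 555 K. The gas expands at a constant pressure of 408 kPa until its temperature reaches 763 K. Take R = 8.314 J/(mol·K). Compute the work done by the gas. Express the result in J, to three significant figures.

W ≈ 1050 J

Isobaric: W = P ΔV = nR ΔT.
W = (0.609)(8.314)(763 − 555) = 1053 J.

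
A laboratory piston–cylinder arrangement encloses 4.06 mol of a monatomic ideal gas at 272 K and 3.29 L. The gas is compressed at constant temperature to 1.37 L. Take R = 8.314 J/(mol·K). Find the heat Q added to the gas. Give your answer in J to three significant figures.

Q ≈ -8040 J

Isothermal ⇒ ΔU = 0, so Q = W = nRT ln(V₂/V₁).
Q = (4.06)(8.314)(272) ln(1.37/3.29) = 9181 × -0.8761 = -8044 J.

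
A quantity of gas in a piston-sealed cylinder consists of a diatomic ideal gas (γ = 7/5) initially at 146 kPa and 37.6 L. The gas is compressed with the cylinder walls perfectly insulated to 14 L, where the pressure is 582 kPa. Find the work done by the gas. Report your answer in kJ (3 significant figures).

Adiabatic: W = (P₁V₁ − P₂V₂)/(γ − 1) with γ = 7/5.
P₁V₁ = 5490 J, P₂V₂ = 8148 J.
W = (5490 − 8148) / 0.4 = -6646 J.

W ≈ -6.65 kJ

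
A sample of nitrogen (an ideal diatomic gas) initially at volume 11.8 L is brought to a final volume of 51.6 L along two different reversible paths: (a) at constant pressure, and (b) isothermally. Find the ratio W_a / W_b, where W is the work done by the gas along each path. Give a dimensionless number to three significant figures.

W_a / W_b ≈ 2.29

Path (a) isobaric: W = P₁(V₂ − V₁) → W_a/(P₁V₁) = 3.373.
Path (b) isothermal: W = P₁V₁ ln(V₂/V₁) → W_b/(P₁V₁) = 1.475.
W_a / W_b = 3.373 / 1.475 = 2.286.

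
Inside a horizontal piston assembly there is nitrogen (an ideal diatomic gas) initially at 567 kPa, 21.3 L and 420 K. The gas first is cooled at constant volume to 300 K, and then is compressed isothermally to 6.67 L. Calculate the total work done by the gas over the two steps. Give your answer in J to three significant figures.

W_total ≈ -10000 J

Step 1 (isochoric): W = 0 (constant volume).
After step 1: P = 405 kPa (V unchanged).
Step 2 (isothermal): W = P₁V₁ ln(V₂/V₁) = (8626) ln(6.67/21.3) = -10016 J.
W_total = 0 − 10016 = -10016 J.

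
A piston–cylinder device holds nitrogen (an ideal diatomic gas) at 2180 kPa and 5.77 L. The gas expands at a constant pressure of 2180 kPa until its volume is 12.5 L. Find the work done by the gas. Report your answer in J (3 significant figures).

Isobaric: W = P ΔV.
W = (2180 kPa)(12.5 − 5.77 L) = (2180)(6.73) = 14671 J.

W ≈ 14700 J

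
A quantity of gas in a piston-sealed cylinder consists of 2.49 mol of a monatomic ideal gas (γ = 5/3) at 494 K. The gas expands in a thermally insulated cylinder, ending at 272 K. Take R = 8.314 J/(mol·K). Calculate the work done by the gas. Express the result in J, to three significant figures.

W ≈ 6890 J

Adiabatic ⇒ Q = 0, so W_by = −ΔU = nCᵥ(T₁ − T₂).
Cᵥ = 3R/2 = 12.47 J/(mol·K).
W = (2.49)(12.47)(494 − 272) = 6894 J.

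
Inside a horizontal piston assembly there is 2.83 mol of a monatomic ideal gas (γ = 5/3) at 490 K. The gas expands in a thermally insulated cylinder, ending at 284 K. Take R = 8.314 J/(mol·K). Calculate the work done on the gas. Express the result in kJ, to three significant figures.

Adiabatic ⇒ Q = 0, so W_by = −ΔU = nCᵥ(T₁ − T₂).
Cᵥ = 3R/2 = 12.47 J/(mol·K).
W = (2.83)(12.47)(490 − 284) = 7270 J.
Work on gas = −W_by = -7270 J.

W ≈ -7.27 kJ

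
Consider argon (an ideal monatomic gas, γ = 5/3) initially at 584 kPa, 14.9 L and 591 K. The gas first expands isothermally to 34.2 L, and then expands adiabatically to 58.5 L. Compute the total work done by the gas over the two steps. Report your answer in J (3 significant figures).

Step 1 (isothermal): W = P₁V₁ ln(V₂/V₁) = (8702) ln(34.2/14.9) = 7230 J.
After step 1: P = 254.4 kPa, V = 34.2 L, T = 591 K.
Step 2 (adiabatic): W = (P₁V₁ − P₂V₂)/(γ−1) = (8702 − 6084)/0.667 = 3927 J.
W_total = 7230 + 3927 = 11156 J.

W_total ≈ 11200 J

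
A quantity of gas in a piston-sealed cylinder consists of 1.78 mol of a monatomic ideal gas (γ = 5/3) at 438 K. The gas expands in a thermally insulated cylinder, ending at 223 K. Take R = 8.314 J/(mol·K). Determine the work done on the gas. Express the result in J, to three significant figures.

Adiabatic ⇒ Q = 0, so W_by = −ΔU = nCᵥ(T₁ − T₂).
Cᵥ = 3R/2 = 12.47 J/(mol·K).
W = (1.78)(12.47)(438 − 223) = 4773 J.
Work on gas = −W_by = -4773 J.

W ≈ -4770 J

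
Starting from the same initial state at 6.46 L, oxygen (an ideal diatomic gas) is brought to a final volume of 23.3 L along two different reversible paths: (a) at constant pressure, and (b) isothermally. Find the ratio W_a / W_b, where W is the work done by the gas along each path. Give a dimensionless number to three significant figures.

Path (a) isobaric: W = P₁(V₂ − V₁) → W_a/(P₁V₁) = 2.607.
Path (b) isothermal: W = P₁V₁ ln(V₂/V₁) → W_b/(P₁V₁) = 1.283.
W_a / W_b = 2.607 / 1.283 = 2.032.

W_a / W_b ≈ 2.03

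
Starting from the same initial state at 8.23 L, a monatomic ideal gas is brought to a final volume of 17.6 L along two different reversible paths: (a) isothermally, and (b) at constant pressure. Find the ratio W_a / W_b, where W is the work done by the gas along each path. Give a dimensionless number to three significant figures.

W_a / W_b ≈ 0.668

Path (a) isothermal: W = P₁V₁ ln(V₂/V₁) → W_a/(P₁V₁) = 0.7601.
Path (b) isobaric: W = P₁(V₂ − V₁) → W_b/(P₁V₁) = 1.139.
W_a / W_b = 0.7601 / 1.139 = 0.6676.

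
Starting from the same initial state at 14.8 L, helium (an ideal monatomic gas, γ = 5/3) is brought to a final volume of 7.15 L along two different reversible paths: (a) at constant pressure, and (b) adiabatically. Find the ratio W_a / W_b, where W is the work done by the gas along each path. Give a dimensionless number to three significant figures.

Path (a) isobaric: W = P₁(V₂ − V₁) → W_a/(P₁V₁) = -0.5169.
Path (b) adiabatic: W = P₁V₁(1 − (V₁/V₂)^(γ−1))/(γ−1) → W_b/(P₁V₁) = -0.9363.
W_a / W_b = -0.5169 / -0.9363 = 0.5521.

W_a / W_b ≈ 0.552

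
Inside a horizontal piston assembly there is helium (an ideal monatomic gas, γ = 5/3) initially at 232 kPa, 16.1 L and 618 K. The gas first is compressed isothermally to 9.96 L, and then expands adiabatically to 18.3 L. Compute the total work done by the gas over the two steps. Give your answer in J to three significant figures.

W_total ≈ 74.1 J

Step 1 (isothermal): W = P₁V₁ ln(V₂/V₁) = (3735) ln(9.96/16.1) = -1794 J.
After step 1: P = 375 kPa, V = 9.96 L, T = 618 K.
Step 2 (adiabatic): W = (P₁V₁ − P₂V₂)/(γ−1) = (3735 − 2490)/0.667 = 1868 J.
W_total = -1794 + 1868 = 74.11 J.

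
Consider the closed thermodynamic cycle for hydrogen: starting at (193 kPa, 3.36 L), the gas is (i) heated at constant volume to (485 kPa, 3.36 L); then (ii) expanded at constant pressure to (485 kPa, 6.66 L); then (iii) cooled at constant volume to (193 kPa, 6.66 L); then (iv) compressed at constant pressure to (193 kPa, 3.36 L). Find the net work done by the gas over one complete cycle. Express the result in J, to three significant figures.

Constant-volume legs do no work.
W(ii) = (485)(6.66 − 3.36) = 1601 J; W(iv) = (193)(3.36 − 6.66) = -636.9 J.
W_net = 1601 − 636.9 = 963.6 J (the clockwise enclosed area).

W_net ≈ 964 J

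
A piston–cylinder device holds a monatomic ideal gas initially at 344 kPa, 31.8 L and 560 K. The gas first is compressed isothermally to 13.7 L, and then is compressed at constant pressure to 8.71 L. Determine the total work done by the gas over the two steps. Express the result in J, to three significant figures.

W_total ≈ -13200 J

Step 1 (isothermal): W = P₁V₁ ln(V₂/V₁) = (10939) ln(13.7/31.8) = -9212 J.
After step 1: P = 798.5 kPa, V = 13.7 L, T = 560 K.
Step 2 (isobaric): W = PΔV = (798.5 kPa)(8.71 − 13.7 L) = -3984 J.
W_total = -9212 − 3984 = -13196 J.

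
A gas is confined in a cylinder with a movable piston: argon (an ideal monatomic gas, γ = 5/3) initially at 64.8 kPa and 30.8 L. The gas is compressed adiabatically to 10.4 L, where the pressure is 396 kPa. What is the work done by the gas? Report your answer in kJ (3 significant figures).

Adiabatic: W = (P₁V₁ − P₂V₂)/(γ − 1) with γ = 5/3.
P₁V₁ = 1996 J, P₂V₂ = 4118 J.
W = (1996 − 4118) / 0.6667 = -3184 J.

W ≈ -3.18 kJ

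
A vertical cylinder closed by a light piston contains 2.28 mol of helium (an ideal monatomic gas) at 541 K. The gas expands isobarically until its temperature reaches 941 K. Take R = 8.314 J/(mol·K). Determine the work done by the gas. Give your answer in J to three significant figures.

W ≈ 7580 J

Isobaric: W = P ΔV = nR ΔT.
W = (2.28)(8.314)(941 − 541) = 7582 J.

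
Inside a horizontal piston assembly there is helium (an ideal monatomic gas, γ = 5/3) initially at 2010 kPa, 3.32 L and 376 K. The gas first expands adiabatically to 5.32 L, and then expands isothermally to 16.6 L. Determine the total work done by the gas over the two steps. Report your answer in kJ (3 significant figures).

W_total ≈ 8.25 kJ

Step 1 (adiabatic): W = (P₁V₁ − P₂V₂)/(γ−1) = (6673 − 4873)/0.667 = 2700 J.
After step 1: P = 916 kPa, V = 5.32 L, T = 274.6 K.
Step 2 (isothermal): W = P₁V₁ ln(V₂/V₁) = (4873) ln(16.6/5.32) = 5545 J.
W_total = 2700 + 5545 = 8245 J.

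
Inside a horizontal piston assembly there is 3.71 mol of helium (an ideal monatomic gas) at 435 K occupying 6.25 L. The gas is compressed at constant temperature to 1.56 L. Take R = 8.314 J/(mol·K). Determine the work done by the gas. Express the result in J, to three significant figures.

Isothermal: W = nRT ln(V₂/V₁).
W = (3.71)(8.314)(435) × ln(1.56/6.25)
  = 13418 × -1.388
W_by_gas = -18622 J.

W ≈ -18600 J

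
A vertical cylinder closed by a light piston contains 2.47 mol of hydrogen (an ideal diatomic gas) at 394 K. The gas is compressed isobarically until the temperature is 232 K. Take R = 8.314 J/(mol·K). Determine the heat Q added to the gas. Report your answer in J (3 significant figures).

Isobaric: W = nRΔT = (2.47)(8.314)(-162) = -3327 J.
ΔU = nCᵥΔT with Cᵥ = 5R/2: ΔU = (2.47)(20.79)(-162) = -8317 J.
Q = ΔU + W = -8317 − 3327 = -11644 J.

Q ≈ -11600 J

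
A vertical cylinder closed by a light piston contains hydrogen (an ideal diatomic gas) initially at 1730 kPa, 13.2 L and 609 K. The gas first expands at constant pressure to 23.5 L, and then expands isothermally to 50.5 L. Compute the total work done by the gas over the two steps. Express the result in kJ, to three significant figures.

Step 1 (isobaric): W = PΔV = (1730 kPa)(23.5 − 13.2 L) = 17819 J.
After step 1: P = 1730 kPa, V = 23.5 L, T = 1084 K.
Step 2 (isothermal): W = P₁V₁ ln(V₂/V₁) = (40655) ln(50.5/23.5) = 31100 J.
W_total = 17819 + 31100 = 48919 J.

W_total ≈ 48.9 kJ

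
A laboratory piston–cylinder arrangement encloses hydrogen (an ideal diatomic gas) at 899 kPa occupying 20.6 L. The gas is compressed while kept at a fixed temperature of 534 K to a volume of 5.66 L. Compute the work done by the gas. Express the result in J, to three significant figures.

Isothermal: W = nRT ln(V₂/V₁) = P₁V₁ ln(V₂/V₁).
P₁V₁ = (899 kPa)(20.6 L) = 18519 J.
W = 18519 × ln(5.66/20.6) = 18519 × -1.292
W_by_gas = -23925 J.

W ≈ -23900 J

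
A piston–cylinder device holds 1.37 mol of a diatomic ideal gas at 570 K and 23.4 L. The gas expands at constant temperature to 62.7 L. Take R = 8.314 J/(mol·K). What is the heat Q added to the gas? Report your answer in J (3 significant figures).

Q ≈ 6400 J

Isothermal ⇒ ΔU = 0, so Q = W = nRT ln(V₂/V₁).
Q = (1.37)(8.314)(570) ln(62.7/23.4) = 6492 × 0.9856 = 6399 J.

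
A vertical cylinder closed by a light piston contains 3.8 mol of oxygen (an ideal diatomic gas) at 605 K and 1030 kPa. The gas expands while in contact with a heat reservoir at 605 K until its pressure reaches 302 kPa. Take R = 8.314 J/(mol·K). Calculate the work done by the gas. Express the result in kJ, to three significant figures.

Isothermal process: W = nRT ln(V₂/V₁) = nRT ln(P₁/P₂).
W = (3.8)(8.314)(605) × ln(1030/302)
  = 19114 × ln(3.411) = 19114 × 1.227
W_by_gas = 23451 J.

W ≈ 23.5 kJ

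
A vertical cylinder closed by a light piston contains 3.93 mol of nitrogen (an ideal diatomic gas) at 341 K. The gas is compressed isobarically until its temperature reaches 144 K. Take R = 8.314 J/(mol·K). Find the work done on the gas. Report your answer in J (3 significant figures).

Isobaric: W = P ΔV = nR ΔT.
W = (3.93)(8.314)(144 − 341) = -6437 J.
Work on gas = −W_by = 6437 J.

W ≈ 6440 J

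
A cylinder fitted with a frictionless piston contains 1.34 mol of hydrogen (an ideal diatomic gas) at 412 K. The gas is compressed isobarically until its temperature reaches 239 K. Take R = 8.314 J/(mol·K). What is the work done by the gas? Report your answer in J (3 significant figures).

Isobaric: W = P ΔV = nR ΔT.
W = (1.34)(8.314)(239 − 412) = -1927 J.

W ≈ -1930 J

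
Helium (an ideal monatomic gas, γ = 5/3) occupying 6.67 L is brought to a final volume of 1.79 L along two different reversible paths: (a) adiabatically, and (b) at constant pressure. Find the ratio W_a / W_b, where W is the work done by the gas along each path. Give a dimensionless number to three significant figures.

Path (a) adiabatic: W = P₁V₁(1 − (V₁/V₂)^(γ−1))/(γ−1) → W_a/(P₁V₁) = -2.105.
Path (b) isobaric: W = P₁(V₂ − V₁) → W_b/(P₁V₁) = -0.7316.
W_a / W_b = -2.105 / -0.7316 = 2.878.

W_a / W_b ≈ 2.88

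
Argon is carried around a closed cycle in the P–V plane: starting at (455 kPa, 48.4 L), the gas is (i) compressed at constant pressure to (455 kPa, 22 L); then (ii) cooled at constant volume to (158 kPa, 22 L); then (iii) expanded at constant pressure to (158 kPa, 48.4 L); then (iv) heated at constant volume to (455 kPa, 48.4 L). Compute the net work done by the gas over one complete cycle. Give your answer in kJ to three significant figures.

W_net ≈ -7.84 kJ

Constant-volume legs do no work.
W(i) = (455)(22 − 48.4) = -12012 J; W(iii) = (158)(48.4 − 22) = 4171 J.
W_net = -12012 + 4171 = -7841 J (the counter-clockwise enclosed area).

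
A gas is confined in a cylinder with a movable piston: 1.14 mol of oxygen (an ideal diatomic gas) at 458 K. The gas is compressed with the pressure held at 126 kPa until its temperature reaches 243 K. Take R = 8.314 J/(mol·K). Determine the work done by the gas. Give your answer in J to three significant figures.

Isobaric: W = P ΔV = nR ΔT.
W = (1.14)(8.314)(243 − 458) = -2038 J.

W ≈ -2040 J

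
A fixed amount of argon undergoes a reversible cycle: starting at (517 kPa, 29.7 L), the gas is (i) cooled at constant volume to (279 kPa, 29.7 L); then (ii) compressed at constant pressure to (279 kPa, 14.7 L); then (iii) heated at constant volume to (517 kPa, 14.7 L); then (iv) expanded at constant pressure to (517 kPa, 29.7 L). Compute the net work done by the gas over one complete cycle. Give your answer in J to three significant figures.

W_net ≈ 3570 J

Constant-volume legs do no work.
W(ii) = (279)(14.7 − 29.7) = -4185 J; W(iv) = (517)(29.7 − 14.7) = 7755 J.
W_net = -4185 + 7755 = 3570 J (the clockwise enclosed area).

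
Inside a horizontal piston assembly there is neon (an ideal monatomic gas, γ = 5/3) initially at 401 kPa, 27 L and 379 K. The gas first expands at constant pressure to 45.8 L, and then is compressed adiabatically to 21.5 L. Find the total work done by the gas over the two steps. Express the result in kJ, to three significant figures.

W_total ≈ -10.5 kJ

Step 1 (isobaric): W = PΔV = (401 kPa)(45.8 − 27 L) = 7539 J.
After step 1: P = 401 kPa, V = 45.8 L, T = 642.9 K.
Step 2 (adiabatic): W = (P₁V₁ − P₂V₂)/(γ−1) = (18366 − 30406)/0.667 = -18061 J.
W_total = 7539 − 18061 = -10522 J.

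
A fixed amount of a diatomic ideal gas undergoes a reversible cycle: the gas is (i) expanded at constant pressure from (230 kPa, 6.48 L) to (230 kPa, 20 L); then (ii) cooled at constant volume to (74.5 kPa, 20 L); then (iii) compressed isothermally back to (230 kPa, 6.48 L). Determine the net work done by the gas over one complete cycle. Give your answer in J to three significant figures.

Leg (i): W = PΔV = (230)(20 − 6.48) = 3110 J.
Leg (ii): W = 0.
Leg (iii): W = PᵢVᵢ ln(V_f/Vᵢ) = (1490) ln(6.48/20) = -1679 J.
W_net = 3110 − 1679 = 1430 J.

W_net ≈ 1430 J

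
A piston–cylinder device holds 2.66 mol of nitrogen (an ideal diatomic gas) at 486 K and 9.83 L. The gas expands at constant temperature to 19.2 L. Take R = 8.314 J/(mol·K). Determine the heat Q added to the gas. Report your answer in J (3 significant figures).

Isothermal ⇒ ΔU = 0, so Q = W = nRT ln(V₂/V₁).
Q = (2.66)(8.314)(486) ln(19.2/9.83) = 10748 × 0.6695 = 7195 J.

Q ≈ 7200 J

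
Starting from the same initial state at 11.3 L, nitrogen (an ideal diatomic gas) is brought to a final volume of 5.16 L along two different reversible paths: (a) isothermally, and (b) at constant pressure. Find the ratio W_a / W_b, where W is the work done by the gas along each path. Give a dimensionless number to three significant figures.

W_a / W_b ≈ 1.44

Path (a) isothermal: W = P₁V₁ ln(V₂/V₁) → W_a/(P₁V₁) = -0.7839.
Path (b) isobaric: W = P₁(V₂ − V₁) → W_b/(P₁V₁) = -0.5434.
W_a / W_b = -0.7839 / -0.5434 = 1.443.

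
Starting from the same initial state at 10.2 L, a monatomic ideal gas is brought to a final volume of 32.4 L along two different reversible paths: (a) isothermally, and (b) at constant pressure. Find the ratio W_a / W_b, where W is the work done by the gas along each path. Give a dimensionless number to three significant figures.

W_a / W_b ≈ 0.531

Path (a) isothermal: W = P₁V₁ ln(V₂/V₁) → W_a/(P₁V₁) = 1.156.
Path (b) isobaric: W = P₁(V₂ − V₁) → W_b/(P₁V₁) = 2.176.
W_a / W_b = 1.156 / 2.176 = 0.531.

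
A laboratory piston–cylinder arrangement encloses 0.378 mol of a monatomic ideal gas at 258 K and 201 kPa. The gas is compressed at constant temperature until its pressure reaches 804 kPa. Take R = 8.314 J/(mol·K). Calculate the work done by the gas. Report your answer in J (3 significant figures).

W ≈ -1120 J

Isothermal process: W = nRT ln(V₂/V₁) = nRT ln(P₁/P₂).
W = (0.378)(8.314)(258) × ln(201/804)
  = 810.8 × ln(0.25) = 810.8 × -1.386
W_by_gas = -1124 J.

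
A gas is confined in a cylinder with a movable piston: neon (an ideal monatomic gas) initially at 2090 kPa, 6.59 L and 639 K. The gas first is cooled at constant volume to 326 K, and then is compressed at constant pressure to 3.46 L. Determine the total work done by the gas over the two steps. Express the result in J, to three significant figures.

W_total ≈ -3340 J

Step 1 (isochoric): W = 0 (constant volume).
After step 1: P = 1066 kPa (V unchanged).
Step 2 (isobaric): W = PΔV = (1066 kPa)(3.46 − 6.59 L) = -3337 J.
W_total = 0 − 3337 = -3337 J.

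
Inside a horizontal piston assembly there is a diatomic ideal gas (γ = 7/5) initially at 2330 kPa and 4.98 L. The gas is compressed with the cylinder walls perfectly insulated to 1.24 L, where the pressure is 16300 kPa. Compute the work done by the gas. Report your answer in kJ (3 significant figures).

Adiabatic: W = (P₁V₁ − P₂V₂)/(γ − 1) with γ = 7/5.
P₁V₁ = 11603 J, P₂V₂ = 20212 J.
W = (11603 − 20212) / 0.4 = -21522 J.

W ≈ -21.5 kJ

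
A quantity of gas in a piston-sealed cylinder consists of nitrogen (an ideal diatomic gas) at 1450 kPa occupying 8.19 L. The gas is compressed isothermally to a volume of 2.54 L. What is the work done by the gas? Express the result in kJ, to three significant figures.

W ≈ -13.9 kJ

Isothermal: W = nRT ln(V₂/V₁) = P₁V₁ ln(V₂/V₁).
P₁V₁ = (1450 kPa)(8.19 L) = 11876 J.
W = 11876 × ln(2.54/8.19) = 11876 × -1.171
W_by_gas = -13903 J.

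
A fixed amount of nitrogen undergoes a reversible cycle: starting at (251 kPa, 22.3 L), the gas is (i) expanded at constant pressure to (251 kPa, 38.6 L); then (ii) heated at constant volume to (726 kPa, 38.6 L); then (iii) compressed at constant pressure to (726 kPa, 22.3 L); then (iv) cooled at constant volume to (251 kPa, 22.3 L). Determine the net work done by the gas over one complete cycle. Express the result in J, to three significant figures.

W_net ≈ -7740 J

Constant-volume legs do no work.
W(i) = (251)(38.6 − 22.3) = 4091 J; W(iii) = (726)(22.3 − 38.6) = -11834 J.
W_net = 4091 − 11834 = -7743 J (the counter-clockwise enclosed area).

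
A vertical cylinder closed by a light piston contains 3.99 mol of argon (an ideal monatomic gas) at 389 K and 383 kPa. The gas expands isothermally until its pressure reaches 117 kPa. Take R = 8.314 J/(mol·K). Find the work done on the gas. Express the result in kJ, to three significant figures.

W ≈ -15.3 kJ

Isothermal process: W = nRT ln(V₂/V₁) = nRT ln(P₁/P₂).
W = (3.99)(8.314)(389) × ln(383/117)
  = 12904 × ln(3.274) = 12904 × 1.186
W_by_gas = 15303 J; work on gas = −W_by = -15303 J.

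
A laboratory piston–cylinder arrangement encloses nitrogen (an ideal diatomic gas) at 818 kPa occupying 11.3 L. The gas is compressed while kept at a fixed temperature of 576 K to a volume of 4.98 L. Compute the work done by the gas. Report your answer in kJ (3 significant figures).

Isothermal: W = nRT ln(V₂/V₁) = P₁V₁ ln(V₂/V₁).
P₁V₁ = (818 kPa)(11.3 L) = 9243 J.
W = 9243 × ln(4.98/11.3) = 9243 × -0.8194
W_by_gas = -7574 J.

W ≈ -7.57 kJ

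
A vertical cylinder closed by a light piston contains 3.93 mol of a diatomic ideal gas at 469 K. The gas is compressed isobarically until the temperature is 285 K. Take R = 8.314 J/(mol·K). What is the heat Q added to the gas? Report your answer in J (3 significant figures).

Q ≈ -21000 J

Isobaric: W = nRΔT = (3.93)(8.314)(-184) = -6012 J.
ΔU = nCᵥΔT with Cᵥ = 5R/2: ΔU = (3.93)(20.79)(-184) = -15030 J.
Q = ΔU + W = -15030 − 6012 = -21042 J.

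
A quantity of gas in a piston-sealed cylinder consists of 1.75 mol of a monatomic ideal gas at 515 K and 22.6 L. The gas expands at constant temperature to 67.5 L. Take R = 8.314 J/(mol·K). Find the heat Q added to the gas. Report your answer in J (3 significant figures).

Isothermal ⇒ ΔU = 0, so Q = W = nRT ln(V₂/V₁).
Q = (1.75)(8.314)(515) ln(67.5/22.6) = 7493 × 1.094 = 8199 J.

Q ≈ 8200 J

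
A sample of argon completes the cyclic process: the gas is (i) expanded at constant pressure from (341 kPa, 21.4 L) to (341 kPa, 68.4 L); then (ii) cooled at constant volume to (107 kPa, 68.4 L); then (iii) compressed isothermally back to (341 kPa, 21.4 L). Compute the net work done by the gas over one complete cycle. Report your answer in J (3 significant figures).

W_net ≈ 7520 J

Leg (i): W = PΔV = (341)(68.4 − 21.4) = 16027 J.
Leg (ii): W = 0.
Leg (iii): W = PᵢVᵢ ln(V_f/Vᵢ) = (7319) ln(21.4/68.4) = -8504 J.
W_net = 16027 − 8504 = 7523 J.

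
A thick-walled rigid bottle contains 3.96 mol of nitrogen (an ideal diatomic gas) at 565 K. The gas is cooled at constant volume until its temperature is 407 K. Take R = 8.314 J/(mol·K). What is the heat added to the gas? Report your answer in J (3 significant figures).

Q ≈ -13000 J

Constant volume ⇒ W = 0, so Q = ΔU = nCᵥΔT with Cᵥ = 5R/2 = 20.79 J/(mol·K).
ΔU = (3.96)(20.79)(407 − 565) = -13005 J.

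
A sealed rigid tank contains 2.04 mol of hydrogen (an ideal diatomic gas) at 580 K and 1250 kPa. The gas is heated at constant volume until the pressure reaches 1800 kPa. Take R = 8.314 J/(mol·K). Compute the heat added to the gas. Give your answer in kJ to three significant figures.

Q ≈ 10.8 kJ

Constant volume ⇒ W = 0, so Q = ΔU = nCᵥΔT with Cᵥ = 5R/2 = 20.79 J/(mol·K).
At constant V, T₂/T₁ = P₂/P₁ ⇒ ΔT = T₁(P₂/P₁ − 1) = 580·(1800/1250 − 1) = 255.2 K.
ΔU = (2.04)(20.79)(255.2) = 10821 J.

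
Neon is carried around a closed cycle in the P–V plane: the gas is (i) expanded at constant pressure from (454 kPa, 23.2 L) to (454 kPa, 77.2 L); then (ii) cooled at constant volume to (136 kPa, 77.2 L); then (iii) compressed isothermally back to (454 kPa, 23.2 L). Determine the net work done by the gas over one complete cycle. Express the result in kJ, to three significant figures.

Leg (i): W = PΔV = (454)(77.2 − 23.2) = 24516 J.
Leg (ii): W = 0.
Leg (iii): W = PᵢVᵢ ln(V_f/Vᵢ) = (10499) ln(23.2/77.2) = -12623 J.
W_net = 24516 − 12623 = 11893 J.

W_net ≈ 11.9 kJ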